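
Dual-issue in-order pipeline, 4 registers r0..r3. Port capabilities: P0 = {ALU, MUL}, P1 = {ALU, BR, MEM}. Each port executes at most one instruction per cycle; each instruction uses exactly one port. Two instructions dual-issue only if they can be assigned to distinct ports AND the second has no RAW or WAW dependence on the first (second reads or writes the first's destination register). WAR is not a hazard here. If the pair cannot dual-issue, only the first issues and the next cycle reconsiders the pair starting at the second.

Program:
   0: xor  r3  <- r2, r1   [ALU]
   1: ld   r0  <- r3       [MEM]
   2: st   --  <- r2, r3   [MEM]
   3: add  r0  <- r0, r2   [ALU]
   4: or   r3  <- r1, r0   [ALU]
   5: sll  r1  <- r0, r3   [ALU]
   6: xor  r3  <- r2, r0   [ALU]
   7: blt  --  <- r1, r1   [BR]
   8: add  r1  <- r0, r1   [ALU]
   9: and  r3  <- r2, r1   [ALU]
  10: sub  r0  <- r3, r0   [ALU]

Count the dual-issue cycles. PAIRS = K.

t=0 i0:xor ; RAW r3
t=1 i1:ld ; no-port MEM/MEM
t=2 i2+i3:st;add ; pair
t=3 i4:or ; RAW r3
t=4 i5+i6:sll;xor ; pair
t=5 i7+i8:blt;add ; pair
t=6 i9:and ; RAW r3
t=7 i10:sub ; tail

PAIRS = 3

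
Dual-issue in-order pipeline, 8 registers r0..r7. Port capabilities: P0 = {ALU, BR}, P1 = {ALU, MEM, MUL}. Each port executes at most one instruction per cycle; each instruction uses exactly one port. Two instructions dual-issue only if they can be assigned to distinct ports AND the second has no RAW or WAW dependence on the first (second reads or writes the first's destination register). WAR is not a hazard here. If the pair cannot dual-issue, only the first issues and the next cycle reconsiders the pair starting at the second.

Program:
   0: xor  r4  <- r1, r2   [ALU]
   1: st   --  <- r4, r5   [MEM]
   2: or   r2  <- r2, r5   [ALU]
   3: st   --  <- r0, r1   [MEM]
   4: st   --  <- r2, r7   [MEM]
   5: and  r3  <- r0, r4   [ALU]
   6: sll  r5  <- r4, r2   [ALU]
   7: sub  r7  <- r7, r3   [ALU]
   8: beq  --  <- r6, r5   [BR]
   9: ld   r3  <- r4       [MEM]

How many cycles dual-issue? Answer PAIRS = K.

#0 head=0: xor.ALU i0 RAW r4
#1 head=1: st.MEM+or.ALU i1+i2 pair
#2 head=3: st.MEM i3 no-port MEM/MEM
#3 head=4: st.MEM+and.ALU i4+i5 pair
#4 head=6: sll.ALU+sub.ALU i6+i7 pair
#5 head=8: beq.BR+ld.MEM i8+i9 pair

PAIRS = 4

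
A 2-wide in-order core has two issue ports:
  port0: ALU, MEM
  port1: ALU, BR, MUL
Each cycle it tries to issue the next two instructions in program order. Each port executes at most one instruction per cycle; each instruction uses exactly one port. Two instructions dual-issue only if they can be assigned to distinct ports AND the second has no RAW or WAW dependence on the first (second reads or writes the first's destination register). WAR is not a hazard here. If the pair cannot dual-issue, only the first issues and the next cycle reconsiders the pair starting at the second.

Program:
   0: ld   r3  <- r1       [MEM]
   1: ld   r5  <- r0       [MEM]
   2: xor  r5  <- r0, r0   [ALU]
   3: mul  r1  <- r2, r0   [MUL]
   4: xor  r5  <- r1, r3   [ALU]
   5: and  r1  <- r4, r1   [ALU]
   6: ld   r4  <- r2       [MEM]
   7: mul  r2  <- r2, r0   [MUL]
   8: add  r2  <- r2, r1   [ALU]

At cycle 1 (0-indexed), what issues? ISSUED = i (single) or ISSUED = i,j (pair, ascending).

ISSUED = 1

c0: i0 ld  no-port MEM/MEM
c1: i1 ld  WAW r5
c2: i2&i3 xor/mul  2-wide
c3: i4&i5 xor/and  2-wide
c4: i6&i7 ld/mul  2-wide
c5: i8 add  tail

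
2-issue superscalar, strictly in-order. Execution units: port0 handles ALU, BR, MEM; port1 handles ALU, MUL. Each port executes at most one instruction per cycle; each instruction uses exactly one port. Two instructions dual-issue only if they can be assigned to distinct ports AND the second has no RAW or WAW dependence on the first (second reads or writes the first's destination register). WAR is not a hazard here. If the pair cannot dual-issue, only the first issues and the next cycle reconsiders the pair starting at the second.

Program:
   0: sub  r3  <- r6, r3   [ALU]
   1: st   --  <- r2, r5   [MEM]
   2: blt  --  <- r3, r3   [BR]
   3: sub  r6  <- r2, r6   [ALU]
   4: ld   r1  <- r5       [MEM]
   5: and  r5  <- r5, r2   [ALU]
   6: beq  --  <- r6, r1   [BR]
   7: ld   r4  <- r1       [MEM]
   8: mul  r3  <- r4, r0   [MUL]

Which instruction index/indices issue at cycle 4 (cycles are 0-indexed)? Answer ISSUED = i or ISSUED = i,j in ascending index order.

ISSUED = 7

#0 head=0: sub.ALU+st.MEM i0/i1 pair
#1 head=2: blt.BR+sub.ALU i2/i3 pair
#2 head=4: ld.MEM+and.ALU i4/i5 pair
#3 head=6: beq.BR i6 no-port BR/MEM
#4 head=7: ld.MEM i7 RAW r4
#5 head=8: mul.MUL i8 tail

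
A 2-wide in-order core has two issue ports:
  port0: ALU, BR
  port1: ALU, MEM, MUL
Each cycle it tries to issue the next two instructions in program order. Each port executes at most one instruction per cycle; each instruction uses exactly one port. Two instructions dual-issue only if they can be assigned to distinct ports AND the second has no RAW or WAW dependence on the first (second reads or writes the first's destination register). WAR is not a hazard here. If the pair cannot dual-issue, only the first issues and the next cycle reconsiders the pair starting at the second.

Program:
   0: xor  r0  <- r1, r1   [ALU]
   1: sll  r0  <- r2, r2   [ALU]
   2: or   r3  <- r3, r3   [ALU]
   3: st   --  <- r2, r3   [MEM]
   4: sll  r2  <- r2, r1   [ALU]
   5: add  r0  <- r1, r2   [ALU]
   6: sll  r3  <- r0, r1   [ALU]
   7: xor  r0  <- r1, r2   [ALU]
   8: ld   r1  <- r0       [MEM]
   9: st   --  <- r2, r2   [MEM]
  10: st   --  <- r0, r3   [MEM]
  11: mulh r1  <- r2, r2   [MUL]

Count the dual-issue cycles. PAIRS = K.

c0: i0 xor.ALU  WAW r0
c1: i1&i2 sll.ALU or.ALU  dual
c2: i3&i4 st.MEM sll.ALU  dual
c3: i5 add.ALU  RAW r0
c4: i6&i7 sll.ALU xor.ALU  dual
c5: i8 ld.MEM  no-port MEM/MEM
c6: i9 st.MEM  no-port MEM/MEM
c7: i10 st.MEM  no-port MEM/MUL
c8: i11 mulh.MUL  tail

PAIRS = 3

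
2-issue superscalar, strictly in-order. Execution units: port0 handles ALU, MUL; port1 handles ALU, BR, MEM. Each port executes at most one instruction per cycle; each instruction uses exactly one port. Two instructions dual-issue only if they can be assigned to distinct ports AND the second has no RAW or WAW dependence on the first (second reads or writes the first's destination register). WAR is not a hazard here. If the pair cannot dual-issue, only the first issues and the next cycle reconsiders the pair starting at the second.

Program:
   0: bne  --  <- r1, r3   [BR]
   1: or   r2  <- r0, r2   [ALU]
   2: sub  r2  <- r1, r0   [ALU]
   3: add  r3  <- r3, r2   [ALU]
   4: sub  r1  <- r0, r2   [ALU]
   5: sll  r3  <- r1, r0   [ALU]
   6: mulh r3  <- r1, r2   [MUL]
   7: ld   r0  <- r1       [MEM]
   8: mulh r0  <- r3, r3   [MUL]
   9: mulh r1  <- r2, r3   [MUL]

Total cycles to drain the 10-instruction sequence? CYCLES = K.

t=0 i0/i1:bne+or ; 2-wide
t=1 i2:sub ; RAW r2
t=2 i3/i4:add+sub ; 2-wide
t=3 i5:sll ; WAW r3
t=4 i6/i7:mulh+ld ; 2-wide
t=5 i8:mulh ; no-port MUL/MUL
t=6 i9:mulh ; tail

CYCLES = 7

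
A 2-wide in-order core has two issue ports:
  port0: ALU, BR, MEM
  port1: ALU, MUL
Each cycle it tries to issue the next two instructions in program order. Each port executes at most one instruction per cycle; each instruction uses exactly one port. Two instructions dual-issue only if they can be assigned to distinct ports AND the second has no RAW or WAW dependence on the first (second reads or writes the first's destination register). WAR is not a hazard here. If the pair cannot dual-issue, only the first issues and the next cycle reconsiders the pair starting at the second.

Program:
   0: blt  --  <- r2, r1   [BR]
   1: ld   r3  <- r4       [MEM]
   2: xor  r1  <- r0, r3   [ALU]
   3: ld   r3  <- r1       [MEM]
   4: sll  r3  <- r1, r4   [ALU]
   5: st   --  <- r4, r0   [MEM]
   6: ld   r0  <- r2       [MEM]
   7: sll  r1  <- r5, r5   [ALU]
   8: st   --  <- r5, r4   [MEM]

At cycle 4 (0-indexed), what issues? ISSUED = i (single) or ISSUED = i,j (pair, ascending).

ISSUED = 4,5

0. blt.BR @i0  | no-port BR/MEM
1. ld.MEM @i1  | RAW r3
2. xor.ALU @i2  | RAW r1
3. ld.MEM @i3  | WAW r3
4. sll.ALU/st.MEM @i4&i5  | pair
5. ld.MEM/sll.ALU @i6&i7  | pair
6. st.MEM @i8  | tail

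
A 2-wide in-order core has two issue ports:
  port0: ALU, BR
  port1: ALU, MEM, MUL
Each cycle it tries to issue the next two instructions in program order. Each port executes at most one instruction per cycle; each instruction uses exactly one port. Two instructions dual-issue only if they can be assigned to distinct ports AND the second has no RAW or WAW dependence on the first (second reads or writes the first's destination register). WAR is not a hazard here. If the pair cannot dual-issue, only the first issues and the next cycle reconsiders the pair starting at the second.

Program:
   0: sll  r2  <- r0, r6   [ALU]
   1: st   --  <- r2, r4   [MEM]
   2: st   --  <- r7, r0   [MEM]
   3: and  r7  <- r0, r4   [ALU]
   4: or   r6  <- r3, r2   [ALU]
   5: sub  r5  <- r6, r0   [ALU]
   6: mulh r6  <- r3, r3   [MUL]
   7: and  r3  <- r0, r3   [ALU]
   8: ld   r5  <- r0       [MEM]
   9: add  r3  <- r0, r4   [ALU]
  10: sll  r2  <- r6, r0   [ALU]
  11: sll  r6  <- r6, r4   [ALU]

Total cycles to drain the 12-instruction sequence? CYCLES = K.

CYCLES = 8

  cy0 -> i0 (sll) RAW r2
  cy1 -> i1 (st) no-port MEM/MEM
  cy2 -> i2&i3 (st and) pair
  cy3 -> i4 (or) RAW r6
  cy4 -> i5&i6 (sub mulh) pair
  cy5 -> i7&i8 (and ld) pair
  cy6 -> i9&i10 (add sll) pair
  cy7 -> i11 (sll) tail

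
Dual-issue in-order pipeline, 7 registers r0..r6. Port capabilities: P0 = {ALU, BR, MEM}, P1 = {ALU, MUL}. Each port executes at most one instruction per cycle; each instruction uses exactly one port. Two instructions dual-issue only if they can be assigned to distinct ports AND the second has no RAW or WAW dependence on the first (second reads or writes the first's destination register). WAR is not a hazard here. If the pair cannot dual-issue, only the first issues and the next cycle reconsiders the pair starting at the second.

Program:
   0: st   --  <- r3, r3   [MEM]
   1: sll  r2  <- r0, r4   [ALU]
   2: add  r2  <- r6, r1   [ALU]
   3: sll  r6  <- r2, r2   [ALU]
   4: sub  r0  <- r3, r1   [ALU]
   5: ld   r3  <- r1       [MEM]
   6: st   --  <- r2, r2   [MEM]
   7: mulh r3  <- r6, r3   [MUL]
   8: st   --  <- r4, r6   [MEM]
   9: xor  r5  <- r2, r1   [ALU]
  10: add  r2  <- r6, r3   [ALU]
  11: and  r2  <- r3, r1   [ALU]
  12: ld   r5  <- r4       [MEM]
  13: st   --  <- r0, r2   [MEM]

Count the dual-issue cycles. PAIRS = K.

  cy0 -> i0/i1 (st+sll) dual
  cy1 -> i2 (add) RAW r2
  cy2 -> i3/i4 (sll+sub) dual
  cy3 -> i5 (ld) no-port MEM/MEM
  cy4 -> i6/i7 (st+mulh) dual
  cy5 -> i8/i9 (st+xor) dual
  cy6 -> i10 (add) WAW r2
  cy7 -> i11/i12 (and+ld) dual
  cy8 -> i13 (st) tail

PAIRS = 5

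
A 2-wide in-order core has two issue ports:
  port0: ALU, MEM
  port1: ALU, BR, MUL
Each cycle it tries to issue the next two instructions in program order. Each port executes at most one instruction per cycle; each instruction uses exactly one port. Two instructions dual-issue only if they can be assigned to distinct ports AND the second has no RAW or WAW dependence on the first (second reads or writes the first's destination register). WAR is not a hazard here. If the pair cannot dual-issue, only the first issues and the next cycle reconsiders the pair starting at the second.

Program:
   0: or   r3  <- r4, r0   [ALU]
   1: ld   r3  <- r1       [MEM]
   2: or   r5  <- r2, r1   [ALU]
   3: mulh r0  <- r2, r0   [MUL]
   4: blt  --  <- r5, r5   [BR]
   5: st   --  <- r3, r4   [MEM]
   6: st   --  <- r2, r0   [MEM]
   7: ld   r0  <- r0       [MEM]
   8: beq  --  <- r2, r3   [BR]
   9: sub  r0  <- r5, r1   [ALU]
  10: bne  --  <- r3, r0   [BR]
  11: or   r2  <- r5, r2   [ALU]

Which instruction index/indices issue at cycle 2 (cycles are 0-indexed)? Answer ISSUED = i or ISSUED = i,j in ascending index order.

#0 head=0: or.ALU i0 WAW r3
#1 head=1: ld.MEM/or.ALU i1&i2 dual
#2 head=3: mulh.MUL i3 no-port MUL/BR
#3 head=4: blt.BR/st.MEM i4&i5 dual
#4 head=6: st.MEM i6 no-port MEM/MEM
#5 head=7: ld.MEM/beq.BR i7&i8 dual
#6 head=9: sub.ALU i9 RAW r0
#7 head=10: bne.BR/or.ALU i10&i11 dual

ISSUED = 3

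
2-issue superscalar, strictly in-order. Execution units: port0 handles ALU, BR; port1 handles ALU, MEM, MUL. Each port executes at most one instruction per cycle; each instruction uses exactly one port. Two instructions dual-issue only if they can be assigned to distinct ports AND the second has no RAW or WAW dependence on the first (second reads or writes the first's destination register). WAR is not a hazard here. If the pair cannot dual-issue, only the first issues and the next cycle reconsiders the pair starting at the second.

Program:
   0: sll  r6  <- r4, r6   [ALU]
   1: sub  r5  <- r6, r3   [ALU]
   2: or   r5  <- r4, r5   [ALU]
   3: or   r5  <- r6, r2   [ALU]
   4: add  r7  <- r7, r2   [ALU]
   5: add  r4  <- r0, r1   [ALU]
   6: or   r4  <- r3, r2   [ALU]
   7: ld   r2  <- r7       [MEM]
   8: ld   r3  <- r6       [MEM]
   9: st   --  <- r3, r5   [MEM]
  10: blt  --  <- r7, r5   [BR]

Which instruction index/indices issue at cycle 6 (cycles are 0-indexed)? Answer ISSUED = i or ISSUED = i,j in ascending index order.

ISSUED = 8

t=0 i0:sll.ALU ; RAW r6
t=1 i1:sub.ALU ; RAW+WAW r5
t=2 i2:or.ALU ; WAW r5
t=3 i3&i4:or.ALU add.ALU ; 2-wide
t=4 i5:add.ALU ; WAW r4
t=5 i6&i7:or.ALU ld.MEM ; 2-wide
t=6 i8:ld.MEM ; no-port MEM/MEM
t=7 i9&i10:st.MEM blt.BR ; 2-wide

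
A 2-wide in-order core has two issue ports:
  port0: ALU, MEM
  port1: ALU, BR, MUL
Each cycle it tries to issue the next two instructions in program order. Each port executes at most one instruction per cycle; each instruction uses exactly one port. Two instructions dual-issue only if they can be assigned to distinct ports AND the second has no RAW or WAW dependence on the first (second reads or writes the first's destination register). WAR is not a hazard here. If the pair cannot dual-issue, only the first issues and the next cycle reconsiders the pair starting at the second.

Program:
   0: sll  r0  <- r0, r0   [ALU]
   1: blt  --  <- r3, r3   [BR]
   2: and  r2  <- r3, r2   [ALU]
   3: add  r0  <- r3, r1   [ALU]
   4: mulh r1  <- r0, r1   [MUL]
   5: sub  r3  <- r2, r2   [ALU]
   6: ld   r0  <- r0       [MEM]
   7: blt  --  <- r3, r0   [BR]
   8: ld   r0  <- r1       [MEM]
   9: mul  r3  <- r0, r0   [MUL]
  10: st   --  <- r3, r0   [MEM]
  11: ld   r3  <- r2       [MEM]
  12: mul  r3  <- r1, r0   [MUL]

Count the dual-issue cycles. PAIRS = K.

PAIRS = 4

[0] i0,i1  sll.ALU/blt.BR  -- dual
[1] i2,i3  and.ALU/add.ALU  -- dual
[2] i4,i5  mulh.MUL/sub.ALU  -- dual
[3] i6  ld.MEM  -- RAW r0
[4] i7,i8  blt.BR/ld.MEM  -- dual
[5] i9  mul.MUL  -- RAW r3
[6] i10  st.MEM  -- no-port MEM/MEM
[7] i11  ld.MEM  -- WAW r3
[8] i12  mul.MUL  -- tail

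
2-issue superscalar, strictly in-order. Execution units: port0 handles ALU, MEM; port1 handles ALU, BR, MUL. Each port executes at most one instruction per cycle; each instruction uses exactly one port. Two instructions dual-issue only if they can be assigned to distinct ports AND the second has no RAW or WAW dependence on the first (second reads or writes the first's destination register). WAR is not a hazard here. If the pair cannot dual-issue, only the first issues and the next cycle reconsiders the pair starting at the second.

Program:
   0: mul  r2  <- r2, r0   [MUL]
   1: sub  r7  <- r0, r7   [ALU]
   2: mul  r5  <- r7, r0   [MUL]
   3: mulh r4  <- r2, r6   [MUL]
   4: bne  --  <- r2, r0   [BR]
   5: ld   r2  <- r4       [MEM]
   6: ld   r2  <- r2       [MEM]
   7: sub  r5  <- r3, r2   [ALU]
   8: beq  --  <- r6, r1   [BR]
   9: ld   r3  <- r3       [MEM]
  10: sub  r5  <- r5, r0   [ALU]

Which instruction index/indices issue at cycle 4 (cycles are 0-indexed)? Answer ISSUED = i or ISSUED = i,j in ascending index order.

ISSUED = 6

t=0 i0+i1:mul.MUL/sub.ALU ; dual
t=1 i2:mul.MUL ; no-port MUL/MUL
t=2 i3:mulh.MUL ; no-port MUL/BR
t=3 i4+i5:bne.BR/ld.MEM ; dual
t=4 i6:ld.MEM ; RAW r2
t=5 i7+i8:sub.ALU/beq.BR ; dual
t=6 i9+i10:ld.MEM/sub.ALU ; dual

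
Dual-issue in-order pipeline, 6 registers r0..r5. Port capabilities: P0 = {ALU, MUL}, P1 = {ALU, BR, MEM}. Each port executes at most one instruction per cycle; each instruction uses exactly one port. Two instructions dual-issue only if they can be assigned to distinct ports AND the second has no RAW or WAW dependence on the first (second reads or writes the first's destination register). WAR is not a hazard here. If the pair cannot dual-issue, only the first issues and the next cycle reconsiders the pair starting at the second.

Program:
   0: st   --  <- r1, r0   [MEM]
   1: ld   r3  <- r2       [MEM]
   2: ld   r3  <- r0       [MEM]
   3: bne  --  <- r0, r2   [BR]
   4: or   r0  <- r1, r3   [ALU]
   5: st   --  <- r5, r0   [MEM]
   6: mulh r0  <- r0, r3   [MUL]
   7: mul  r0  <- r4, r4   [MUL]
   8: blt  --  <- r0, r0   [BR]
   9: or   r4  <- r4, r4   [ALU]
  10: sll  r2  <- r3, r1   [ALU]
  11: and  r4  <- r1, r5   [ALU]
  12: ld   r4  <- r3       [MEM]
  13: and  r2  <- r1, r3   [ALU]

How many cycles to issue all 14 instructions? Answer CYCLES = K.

c0: i0 st  no-port MEM/MEM
c1: i1 ld  no-port MEM/MEM
c2: i2 ld  no-port MEM/BR
c3: i3+i4 bne;or  dual
c4: i5+i6 st;mulh  dual
c5: i7 mul  RAW r0
c6: i8+i9 blt;or  dual
c7: i10+i11 sll;and  dual
c8: i12+i13 ld;and  dual

CYCLES = 9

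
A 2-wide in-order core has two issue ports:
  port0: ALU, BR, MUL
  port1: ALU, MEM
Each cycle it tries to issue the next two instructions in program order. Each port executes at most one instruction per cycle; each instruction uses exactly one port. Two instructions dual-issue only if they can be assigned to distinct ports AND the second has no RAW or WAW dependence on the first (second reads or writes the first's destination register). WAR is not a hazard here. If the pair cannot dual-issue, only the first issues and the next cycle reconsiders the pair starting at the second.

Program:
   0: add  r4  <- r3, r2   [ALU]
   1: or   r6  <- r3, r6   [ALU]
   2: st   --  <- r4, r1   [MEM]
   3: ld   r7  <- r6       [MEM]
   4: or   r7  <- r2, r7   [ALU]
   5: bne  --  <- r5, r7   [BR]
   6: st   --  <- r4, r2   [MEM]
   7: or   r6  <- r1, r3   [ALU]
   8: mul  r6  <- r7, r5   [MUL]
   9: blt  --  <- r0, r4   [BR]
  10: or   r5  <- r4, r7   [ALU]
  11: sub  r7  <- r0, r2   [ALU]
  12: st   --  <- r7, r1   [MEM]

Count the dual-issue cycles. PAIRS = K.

[0] i0,i1  add+or  -- pair
[1] i2  st  -- no-port MEM/MEM
[2] i3  ld  -- RAW+WAW r7
[3] i4  or  -- RAW r7
[4] i5,i6  bne+st  -- pair
[5] i7  or  -- WAW r6
[6] i8  mul  -- no-port MUL/BR
[7] i9,i10  blt+or  -- pair
[8] i11  sub  -- RAW r7
[9] i12  st  -- tail

PAIRS = 3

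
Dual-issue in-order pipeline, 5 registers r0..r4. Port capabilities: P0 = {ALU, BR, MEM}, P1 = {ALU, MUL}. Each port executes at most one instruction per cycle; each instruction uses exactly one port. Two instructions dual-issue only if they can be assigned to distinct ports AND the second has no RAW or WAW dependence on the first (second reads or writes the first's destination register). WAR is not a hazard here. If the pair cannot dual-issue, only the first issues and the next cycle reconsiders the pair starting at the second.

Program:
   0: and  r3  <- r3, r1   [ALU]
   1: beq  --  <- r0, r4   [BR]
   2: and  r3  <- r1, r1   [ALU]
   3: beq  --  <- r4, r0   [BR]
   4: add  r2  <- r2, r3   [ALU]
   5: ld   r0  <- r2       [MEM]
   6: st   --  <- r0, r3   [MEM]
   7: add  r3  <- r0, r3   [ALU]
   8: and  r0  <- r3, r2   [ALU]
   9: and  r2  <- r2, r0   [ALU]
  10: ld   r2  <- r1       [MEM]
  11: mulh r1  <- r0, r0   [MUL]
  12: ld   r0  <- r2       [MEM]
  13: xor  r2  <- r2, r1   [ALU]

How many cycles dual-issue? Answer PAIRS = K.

PAIRS = 5

  cy0 -> i0+i1 (and.ALU/beq.BR) dual
  cy1 -> i2+i3 (and.ALU/beq.BR) dual
  cy2 -> i4 (add.ALU) RAW r2
  cy3 -> i5 (ld.MEM) no-port MEM/MEM
  cy4 -> i6+i7 (st.MEM/add.ALU) dual
  cy5 -> i8 (and.ALU) RAW r0
  cy6 -> i9 (and.ALU) WAW r2
  cy7 -> i10+i11 (ld.MEM/mulh.MUL) dual
  cy8 -> i12+i13 (ld.MEM/xor.ALU) dual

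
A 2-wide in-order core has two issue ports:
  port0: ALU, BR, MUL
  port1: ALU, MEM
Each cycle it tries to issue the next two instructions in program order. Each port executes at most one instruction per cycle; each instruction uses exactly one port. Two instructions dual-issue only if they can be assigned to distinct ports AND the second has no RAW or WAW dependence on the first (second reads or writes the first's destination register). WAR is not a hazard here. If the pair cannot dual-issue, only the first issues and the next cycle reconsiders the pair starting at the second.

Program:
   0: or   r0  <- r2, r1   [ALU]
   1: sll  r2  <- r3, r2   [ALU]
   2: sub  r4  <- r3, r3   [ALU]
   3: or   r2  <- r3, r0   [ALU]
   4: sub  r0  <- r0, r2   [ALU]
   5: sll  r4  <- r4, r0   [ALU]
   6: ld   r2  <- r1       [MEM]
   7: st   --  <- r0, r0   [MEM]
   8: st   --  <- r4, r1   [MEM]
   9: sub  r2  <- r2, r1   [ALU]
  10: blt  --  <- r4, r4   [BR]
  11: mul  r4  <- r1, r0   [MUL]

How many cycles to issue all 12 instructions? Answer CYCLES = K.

CYCLES = 8

[0] i0/i1  or+sll  -- pair
[1] i2/i3  sub+or  -- pair
[2] i4  sub  -- RAW r0
[3] i5/i6  sll+ld  -- pair
[4] i7  st  -- no-port MEM/MEM
[5] i8/i9  st+sub  -- pair
[6] i10  blt  -- no-port BR/MUL
[7] i11  mul  -- tail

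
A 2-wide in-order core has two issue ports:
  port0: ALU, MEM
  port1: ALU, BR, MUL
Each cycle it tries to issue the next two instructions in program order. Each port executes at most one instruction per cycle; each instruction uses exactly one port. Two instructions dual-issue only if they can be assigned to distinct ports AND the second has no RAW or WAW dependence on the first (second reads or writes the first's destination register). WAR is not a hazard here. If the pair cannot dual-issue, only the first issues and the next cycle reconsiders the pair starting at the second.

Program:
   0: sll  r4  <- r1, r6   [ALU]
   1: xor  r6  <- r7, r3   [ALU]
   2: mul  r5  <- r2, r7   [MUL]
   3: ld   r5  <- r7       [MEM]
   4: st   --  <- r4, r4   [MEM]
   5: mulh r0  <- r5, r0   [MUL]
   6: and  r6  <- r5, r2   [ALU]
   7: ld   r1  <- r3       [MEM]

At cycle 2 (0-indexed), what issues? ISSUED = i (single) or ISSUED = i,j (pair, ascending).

ISSUED = 3

#0 head=0: sll.ALU/xor.ALU i0+i1 dual
#1 head=2: mul.MUL i2 WAW r5
#2 head=3: ld.MEM i3 no-port MEM/MEM
#3 head=4: st.MEM/mulh.MUL i4+i5 dual
#4 head=6: and.ALU/ld.MEM i6+i7 dual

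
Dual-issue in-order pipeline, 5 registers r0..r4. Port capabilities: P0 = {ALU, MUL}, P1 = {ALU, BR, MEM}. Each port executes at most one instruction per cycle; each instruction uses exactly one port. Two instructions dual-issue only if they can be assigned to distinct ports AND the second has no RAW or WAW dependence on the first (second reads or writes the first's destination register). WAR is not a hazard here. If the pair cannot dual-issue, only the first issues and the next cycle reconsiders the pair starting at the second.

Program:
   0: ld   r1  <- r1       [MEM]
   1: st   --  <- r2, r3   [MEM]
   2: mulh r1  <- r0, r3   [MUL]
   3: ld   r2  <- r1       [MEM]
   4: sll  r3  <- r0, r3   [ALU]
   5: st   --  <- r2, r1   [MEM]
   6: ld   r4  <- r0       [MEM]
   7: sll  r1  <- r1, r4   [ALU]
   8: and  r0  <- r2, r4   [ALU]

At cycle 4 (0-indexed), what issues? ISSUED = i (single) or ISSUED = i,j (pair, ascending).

ISSUED = 6

c0: i0 ld  no-port MEM/MEM
c1: i1/i2 st;mulh  2-wide
c2: i3/i4 ld;sll  2-wide
c3: i5 st  no-port MEM/MEM
c4: i6 ld  RAW r4
c5: i7/i8 sll;and  2-wide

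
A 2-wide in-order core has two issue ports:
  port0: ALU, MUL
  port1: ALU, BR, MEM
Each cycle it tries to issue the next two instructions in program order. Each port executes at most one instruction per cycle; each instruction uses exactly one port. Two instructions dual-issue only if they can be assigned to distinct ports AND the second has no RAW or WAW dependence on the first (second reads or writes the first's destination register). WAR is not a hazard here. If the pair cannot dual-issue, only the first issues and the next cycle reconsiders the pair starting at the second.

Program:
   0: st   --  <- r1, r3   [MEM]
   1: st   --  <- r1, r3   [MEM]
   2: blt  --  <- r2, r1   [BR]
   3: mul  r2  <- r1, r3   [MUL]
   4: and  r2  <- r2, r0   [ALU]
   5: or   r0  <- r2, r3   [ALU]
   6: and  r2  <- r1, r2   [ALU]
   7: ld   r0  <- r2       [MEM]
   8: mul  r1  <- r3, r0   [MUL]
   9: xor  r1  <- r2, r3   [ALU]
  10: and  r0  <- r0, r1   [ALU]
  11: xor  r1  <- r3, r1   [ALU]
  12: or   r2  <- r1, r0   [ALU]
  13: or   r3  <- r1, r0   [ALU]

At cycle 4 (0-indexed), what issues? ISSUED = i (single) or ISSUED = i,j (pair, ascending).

#0 head=0: st i0 no-port MEM/MEM
#1 head=1: st i1 no-port MEM/BR
#2 head=2: blt/mul i2/i3 dual
#3 head=4: and i4 RAW r2
#4 head=5: or/and i5/i6 dual
#5 head=7: ld i7 RAW r0
#6 head=8: mul i8 WAW r1
#7 head=9: xor i9 RAW r1
#8 head=10: and/xor i10/i11 dual
#9 head=12: or/or i12/i13 dual

ISSUED = 5,6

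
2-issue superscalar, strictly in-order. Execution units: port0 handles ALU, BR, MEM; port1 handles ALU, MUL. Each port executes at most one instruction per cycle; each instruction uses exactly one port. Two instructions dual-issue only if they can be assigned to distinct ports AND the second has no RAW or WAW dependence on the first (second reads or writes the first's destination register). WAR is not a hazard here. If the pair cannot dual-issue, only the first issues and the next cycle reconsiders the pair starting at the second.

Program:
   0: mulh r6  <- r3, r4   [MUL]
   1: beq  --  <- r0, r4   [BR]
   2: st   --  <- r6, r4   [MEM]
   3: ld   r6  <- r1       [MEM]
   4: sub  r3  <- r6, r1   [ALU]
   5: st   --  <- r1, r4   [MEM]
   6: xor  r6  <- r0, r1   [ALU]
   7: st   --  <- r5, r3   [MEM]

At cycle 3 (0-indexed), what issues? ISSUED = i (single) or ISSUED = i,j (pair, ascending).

#0 head=0: mulh/beq i0&i1 2-wide
#1 head=2: st i2 no-port MEM/MEM
#2 head=3: ld i3 RAW r6
#3 head=4: sub/st i4&i5 2-wide
#4 head=6: xor/st i6&i7 2-wide

ISSUED = 4,5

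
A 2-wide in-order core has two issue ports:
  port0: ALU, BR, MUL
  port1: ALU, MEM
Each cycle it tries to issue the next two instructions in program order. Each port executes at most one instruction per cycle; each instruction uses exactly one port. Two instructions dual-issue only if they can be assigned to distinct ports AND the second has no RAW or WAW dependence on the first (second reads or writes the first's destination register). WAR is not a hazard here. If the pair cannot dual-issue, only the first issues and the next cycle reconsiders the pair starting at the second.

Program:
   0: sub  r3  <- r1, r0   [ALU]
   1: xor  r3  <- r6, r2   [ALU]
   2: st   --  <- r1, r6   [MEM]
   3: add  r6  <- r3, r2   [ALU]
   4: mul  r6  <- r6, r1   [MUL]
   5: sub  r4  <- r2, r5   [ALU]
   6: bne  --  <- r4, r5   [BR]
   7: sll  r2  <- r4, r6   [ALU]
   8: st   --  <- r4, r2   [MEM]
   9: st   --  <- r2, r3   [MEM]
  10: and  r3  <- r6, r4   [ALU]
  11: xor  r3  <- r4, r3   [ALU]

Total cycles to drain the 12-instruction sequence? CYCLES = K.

CYCLES = 8

t=0 i0:sub.ALU ; WAW r3
t=1 i1/i2:xor.ALU;st.MEM ; dual
t=2 i3:add.ALU ; RAW+WAW r6
t=3 i4/i5:mul.MUL;sub.ALU ; dual
t=4 i6/i7:bne.BR;sll.ALU ; dual
t=5 i8:st.MEM ; no-port MEM/MEM
t=6 i9/i10:st.MEM;and.ALU ; dual
t=7 i11:xor.ALU ; tail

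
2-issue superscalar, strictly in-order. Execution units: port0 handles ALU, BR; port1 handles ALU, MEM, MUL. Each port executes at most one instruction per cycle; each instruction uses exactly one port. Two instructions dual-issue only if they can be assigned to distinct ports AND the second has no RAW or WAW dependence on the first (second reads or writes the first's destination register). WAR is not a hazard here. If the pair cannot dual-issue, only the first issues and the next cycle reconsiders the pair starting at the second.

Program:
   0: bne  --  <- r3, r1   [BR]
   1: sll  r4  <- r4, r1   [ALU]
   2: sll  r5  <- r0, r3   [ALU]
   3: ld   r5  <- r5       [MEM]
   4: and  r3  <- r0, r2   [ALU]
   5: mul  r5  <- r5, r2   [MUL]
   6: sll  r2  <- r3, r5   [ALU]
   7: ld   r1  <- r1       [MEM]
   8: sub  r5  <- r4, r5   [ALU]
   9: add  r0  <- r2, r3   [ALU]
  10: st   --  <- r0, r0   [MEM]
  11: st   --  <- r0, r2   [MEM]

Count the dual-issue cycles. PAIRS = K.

PAIRS = 4

t=0 i0,i1:bne/sll ; pair
t=1 i2:sll ; RAW+WAW r5
t=2 i3,i4:ld/and ; pair
t=3 i5:mul ; RAW r5
t=4 i6,i7:sll/ld ; pair
t=5 i8,i9:sub/add ; pair
t=6 i10:st ; no-port MEM/MEM
t=7 i11:st ; tail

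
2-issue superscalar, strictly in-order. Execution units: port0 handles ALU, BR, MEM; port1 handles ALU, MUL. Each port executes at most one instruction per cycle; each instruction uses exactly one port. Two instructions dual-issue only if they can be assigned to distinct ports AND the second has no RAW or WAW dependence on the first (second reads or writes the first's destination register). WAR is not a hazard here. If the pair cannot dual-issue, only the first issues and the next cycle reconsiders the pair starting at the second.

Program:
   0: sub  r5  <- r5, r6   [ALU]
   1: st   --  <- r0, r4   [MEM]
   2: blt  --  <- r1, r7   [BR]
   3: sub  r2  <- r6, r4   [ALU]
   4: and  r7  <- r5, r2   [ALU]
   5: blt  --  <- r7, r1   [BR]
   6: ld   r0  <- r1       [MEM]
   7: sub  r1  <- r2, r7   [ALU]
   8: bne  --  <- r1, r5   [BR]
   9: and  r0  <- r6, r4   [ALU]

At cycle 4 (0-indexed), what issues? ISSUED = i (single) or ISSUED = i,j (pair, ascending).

[0] i0,i1  sub/st  -- pair
[1] i2,i3  blt/sub  -- pair
[2] i4  and  -- RAW r7
[3] i5  blt  -- no-port BR/MEM
[4] i6,i7  ld/sub  -- pair
[5] i8,i9  bne/and  -- pair

ISSUED = 6,7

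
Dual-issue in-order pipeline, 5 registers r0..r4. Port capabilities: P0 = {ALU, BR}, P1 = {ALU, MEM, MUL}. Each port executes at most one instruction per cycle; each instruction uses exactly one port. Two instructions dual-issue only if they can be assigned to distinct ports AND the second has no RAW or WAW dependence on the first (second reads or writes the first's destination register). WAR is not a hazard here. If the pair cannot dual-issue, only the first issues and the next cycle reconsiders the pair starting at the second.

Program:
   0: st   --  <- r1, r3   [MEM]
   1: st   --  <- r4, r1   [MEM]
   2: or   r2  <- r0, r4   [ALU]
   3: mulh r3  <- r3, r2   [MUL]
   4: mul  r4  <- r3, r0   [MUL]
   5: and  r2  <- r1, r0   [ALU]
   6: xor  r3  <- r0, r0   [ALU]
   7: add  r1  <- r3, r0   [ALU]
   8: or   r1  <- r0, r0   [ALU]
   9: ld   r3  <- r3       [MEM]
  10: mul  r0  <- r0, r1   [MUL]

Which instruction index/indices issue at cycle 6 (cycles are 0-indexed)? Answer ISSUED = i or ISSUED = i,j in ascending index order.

ISSUED = 8,9

t=0 i0:st ; no-port MEM/MEM
t=1 i1+i2:st or ; pair
t=2 i3:mulh ; no-port MUL/MUL
t=3 i4+i5:mul and ; pair
t=4 i6:xor ; RAW r3
t=5 i7:add ; WAW r1
t=6 i8+i9:or ld ; pair
t=7 i10:mul ; tail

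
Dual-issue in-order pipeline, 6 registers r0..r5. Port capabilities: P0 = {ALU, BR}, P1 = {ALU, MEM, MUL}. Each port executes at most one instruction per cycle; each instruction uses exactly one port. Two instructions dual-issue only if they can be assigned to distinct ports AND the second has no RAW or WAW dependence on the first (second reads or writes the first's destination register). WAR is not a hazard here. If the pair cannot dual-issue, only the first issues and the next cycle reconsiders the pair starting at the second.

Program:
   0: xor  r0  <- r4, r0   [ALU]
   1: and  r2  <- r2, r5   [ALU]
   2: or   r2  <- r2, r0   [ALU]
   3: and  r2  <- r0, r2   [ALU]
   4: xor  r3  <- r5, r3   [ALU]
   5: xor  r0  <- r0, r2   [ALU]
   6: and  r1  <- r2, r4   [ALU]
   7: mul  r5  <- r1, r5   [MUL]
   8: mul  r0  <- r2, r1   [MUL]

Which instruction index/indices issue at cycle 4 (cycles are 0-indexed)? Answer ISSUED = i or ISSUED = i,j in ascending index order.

ISSUED = 7

c0: i0&i1 xor.ALU and.ALU  2-wide
c1: i2 or.ALU  RAW+WAW r2
c2: i3&i4 and.ALU xor.ALU  2-wide
c3: i5&i6 xor.ALU and.ALU  2-wide
c4: i7 mul.MUL  no-port MUL/MUL
c5: i8 mul.MUL  tail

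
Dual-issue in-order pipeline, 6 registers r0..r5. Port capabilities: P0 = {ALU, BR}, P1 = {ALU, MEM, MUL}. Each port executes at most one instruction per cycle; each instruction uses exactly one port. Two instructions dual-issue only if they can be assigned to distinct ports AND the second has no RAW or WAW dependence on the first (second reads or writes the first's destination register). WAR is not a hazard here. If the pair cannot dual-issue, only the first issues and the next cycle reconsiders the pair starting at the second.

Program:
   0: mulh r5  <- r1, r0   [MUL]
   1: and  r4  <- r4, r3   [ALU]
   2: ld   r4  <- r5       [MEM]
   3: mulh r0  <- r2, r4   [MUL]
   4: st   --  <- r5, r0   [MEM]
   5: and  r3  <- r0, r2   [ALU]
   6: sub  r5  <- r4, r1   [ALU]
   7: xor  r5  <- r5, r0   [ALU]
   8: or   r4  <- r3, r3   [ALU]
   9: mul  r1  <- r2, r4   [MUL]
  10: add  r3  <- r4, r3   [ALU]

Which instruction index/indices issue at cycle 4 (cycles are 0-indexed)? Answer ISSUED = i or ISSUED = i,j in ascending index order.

#0 head=0: mulh and i0&i1 2-wide
#1 head=2: ld i2 no-port MEM/MUL
#2 head=3: mulh i3 no-port MUL/MEM
#3 head=4: st and i4&i5 2-wide
#4 head=6: sub i6 RAW+WAW r5
#5 head=7: xor or i7&i8 2-wide
#6 head=9: mul add i9&i10 2-wide

ISSUED = 6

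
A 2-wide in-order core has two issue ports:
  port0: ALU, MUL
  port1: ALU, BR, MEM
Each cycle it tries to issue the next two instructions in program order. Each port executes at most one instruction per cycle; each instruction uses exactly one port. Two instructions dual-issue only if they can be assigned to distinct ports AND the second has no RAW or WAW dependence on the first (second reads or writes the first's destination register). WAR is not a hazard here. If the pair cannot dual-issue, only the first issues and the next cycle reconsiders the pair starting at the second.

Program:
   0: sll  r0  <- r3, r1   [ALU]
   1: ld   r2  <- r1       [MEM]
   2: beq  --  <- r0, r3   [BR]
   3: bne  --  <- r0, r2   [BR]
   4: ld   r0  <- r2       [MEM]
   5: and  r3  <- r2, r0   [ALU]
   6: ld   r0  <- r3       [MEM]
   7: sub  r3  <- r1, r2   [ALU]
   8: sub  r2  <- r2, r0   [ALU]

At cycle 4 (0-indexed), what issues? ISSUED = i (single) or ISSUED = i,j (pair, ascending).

[0] i0/i1  sll/ld  -- dual
[1] i2  beq  -- no-port BR/BR
[2] i3  bne  -- no-port BR/MEM
[3] i4  ld  -- RAW r0
[4] i5  and  -- RAW r3
[5] i6/i7  ld/sub  -- dual
[6] i8  sub  -- tail

ISSUED = 5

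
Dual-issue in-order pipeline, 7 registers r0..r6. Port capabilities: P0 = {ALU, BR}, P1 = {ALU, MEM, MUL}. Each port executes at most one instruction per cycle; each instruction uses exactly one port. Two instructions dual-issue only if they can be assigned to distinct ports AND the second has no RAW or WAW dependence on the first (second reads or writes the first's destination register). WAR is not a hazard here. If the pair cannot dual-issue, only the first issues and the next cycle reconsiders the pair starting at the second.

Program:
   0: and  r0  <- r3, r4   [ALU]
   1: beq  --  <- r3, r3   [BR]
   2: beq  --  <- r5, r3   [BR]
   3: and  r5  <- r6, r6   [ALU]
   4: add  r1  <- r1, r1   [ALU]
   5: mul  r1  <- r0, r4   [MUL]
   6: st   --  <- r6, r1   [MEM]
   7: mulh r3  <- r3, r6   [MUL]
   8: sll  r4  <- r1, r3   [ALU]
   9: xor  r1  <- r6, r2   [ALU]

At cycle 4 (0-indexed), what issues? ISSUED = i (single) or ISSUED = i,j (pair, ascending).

#0 head=0: and.ALU beq.BR i0+i1 pair
#1 head=2: beq.BR and.ALU i2+i3 pair
#2 head=4: add.ALU i4 WAW r1
#3 head=5: mul.MUL i5 no-port MUL/MEM
#4 head=6: st.MEM i6 no-port MEM/MUL
#5 head=7: mulh.MUL i7 RAW r3
#6 head=8: sll.ALU xor.ALU i8+i9 pair

ISSUED = 6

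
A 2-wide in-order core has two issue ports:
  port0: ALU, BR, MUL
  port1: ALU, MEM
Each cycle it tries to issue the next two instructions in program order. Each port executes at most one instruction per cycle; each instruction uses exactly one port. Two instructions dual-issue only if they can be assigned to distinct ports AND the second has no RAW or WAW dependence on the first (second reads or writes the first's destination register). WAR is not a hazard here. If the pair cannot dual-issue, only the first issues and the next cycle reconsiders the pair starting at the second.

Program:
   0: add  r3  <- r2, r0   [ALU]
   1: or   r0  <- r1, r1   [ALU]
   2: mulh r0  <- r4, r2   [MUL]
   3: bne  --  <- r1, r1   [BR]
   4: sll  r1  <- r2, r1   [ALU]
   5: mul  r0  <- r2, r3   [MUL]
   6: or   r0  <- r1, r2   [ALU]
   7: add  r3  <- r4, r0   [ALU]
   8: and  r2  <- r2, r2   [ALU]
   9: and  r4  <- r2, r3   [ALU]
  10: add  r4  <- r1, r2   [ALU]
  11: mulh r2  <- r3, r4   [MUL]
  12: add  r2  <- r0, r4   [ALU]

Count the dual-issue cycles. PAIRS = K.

t=0 i0,i1:add;or ; pair
t=1 i2:mulh ; no-port MUL/BR
t=2 i3,i4:bne;sll ; pair
t=3 i5:mul ; WAW r0
t=4 i6:or ; RAW r0
t=5 i7,i8:add;and ; pair
t=6 i9:and ; WAW r4
t=7 i10:add ; RAW r4
t=8 i11:mulh ; WAW r2
t=9 i12:add ; tail

PAIRS = 3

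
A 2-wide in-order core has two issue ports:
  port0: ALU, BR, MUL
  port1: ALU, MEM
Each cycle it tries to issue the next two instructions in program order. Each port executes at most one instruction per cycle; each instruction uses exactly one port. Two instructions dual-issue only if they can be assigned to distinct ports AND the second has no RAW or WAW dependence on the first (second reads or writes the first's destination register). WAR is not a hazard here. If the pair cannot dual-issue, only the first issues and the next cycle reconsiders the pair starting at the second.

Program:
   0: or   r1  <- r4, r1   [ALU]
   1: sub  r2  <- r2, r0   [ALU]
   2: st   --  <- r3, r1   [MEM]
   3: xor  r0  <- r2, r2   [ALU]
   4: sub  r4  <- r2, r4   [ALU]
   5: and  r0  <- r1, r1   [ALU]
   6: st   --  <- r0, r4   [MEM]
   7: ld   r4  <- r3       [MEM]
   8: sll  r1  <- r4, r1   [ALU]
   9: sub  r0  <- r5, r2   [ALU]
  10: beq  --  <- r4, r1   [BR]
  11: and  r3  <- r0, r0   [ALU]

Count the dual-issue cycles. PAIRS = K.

#0 head=0: or.ALU+sub.ALU i0+i1 dual
#1 head=2: st.MEM+xor.ALU i2+i3 dual
#2 head=4: sub.ALU+and.ALU i4+i5 dual
#3 head=6: st.MEM i6 no-port MEM/MEM
#4 head=7: ld.MEM i7 RAW r4
#5 head=8: sll.ALU+sub.ALU i8+i9 dual
#6 head=10: beq.BR+and.ALU i10+i11 dual

PAIRS = 5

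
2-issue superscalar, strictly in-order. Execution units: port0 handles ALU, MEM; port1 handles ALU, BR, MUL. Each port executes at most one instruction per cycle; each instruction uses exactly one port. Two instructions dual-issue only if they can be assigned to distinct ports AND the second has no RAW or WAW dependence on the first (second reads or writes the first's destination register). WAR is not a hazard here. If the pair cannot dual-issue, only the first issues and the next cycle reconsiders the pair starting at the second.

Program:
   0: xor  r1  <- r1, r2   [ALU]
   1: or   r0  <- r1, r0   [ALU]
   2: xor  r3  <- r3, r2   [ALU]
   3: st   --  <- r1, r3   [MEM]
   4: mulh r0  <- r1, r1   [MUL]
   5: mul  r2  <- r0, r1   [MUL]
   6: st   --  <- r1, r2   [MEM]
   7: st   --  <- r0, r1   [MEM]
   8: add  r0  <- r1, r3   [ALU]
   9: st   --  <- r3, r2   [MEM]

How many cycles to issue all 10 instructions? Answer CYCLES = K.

CYCLES = 7

c0: i0 xor.ALU  RAW r1
c1: i1/i2 or.ALU xor.ALU  pair
c2: i3/i4 st.MEM mulh.MUL  pair
c3: i5 mul.MUL  RAW r2
c4: i6 st.MEM  no-port MEM/MEM
c5: i7/i8 st.MEM add.ALU  pair
c6: i9 st.MEM  tail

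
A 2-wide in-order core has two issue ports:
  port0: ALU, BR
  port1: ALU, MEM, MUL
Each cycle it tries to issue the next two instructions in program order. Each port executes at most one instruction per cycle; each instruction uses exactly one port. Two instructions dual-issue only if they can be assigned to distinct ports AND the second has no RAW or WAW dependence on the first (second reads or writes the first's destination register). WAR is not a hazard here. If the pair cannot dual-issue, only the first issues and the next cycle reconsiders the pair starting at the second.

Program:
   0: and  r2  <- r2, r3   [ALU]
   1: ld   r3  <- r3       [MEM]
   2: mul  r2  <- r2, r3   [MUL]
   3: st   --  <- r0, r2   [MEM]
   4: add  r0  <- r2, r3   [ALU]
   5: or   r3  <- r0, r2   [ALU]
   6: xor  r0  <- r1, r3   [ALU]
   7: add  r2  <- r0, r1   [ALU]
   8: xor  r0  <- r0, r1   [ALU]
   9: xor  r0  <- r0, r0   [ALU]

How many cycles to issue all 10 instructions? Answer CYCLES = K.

t=0 i0+i1:and+ld ; pair
t=1 i2:mul ; no-port MUL/MEM
t=2 i3+i4:st+add ; pair
t=3 i5:or ; RAW r3
t=4 i6:xor ; RAW r0
t=5 i7+i8:add+xor ; pair
t=6 i9:xor ; tail

CYCLES = 7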